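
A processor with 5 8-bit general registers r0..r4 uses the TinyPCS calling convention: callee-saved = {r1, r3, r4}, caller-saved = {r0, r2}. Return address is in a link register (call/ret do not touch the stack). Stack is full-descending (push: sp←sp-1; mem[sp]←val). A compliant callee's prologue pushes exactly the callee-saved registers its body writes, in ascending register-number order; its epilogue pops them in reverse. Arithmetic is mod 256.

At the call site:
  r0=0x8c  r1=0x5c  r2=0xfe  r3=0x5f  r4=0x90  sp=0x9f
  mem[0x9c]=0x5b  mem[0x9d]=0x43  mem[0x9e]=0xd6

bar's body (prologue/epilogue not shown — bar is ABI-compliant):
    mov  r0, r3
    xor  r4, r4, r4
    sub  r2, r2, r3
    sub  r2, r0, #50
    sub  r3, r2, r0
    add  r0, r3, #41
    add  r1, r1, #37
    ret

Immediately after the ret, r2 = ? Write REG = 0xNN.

REG = 0x2d

prologue: push r1 -> mem[0x9e]=0x5c, sp=0x9e
prologue: push r3 -> mem[0x9d]=0x5f, sp=0x9d
prologue: push r4 -> mem[0x9c]=0x90, sp=0x9c
body[0] mov  r0, r3 -> r0=0x5f
body[1] xor  r4, r4, r4 -> r4=0x00
body[2] sub  r2, r2, r3 -> r2=0x9f
body[3] sub  r2, r0, #50 -> r2=0x2d
body[4] sub  r3, r2, r0 -> r3=0xce
body[5] add  r0, r3, #41 -> r0=0xf7
body[6] add  r1, r1, #37 -> r1=0x81
epilogue: pop r4=0x90, sp=0x9d
epilogue: pop r3=0x5f, sp=0x9e
epilogue: pop r1=0x5c, sp=0x9f
r2 is caller-saved -> body value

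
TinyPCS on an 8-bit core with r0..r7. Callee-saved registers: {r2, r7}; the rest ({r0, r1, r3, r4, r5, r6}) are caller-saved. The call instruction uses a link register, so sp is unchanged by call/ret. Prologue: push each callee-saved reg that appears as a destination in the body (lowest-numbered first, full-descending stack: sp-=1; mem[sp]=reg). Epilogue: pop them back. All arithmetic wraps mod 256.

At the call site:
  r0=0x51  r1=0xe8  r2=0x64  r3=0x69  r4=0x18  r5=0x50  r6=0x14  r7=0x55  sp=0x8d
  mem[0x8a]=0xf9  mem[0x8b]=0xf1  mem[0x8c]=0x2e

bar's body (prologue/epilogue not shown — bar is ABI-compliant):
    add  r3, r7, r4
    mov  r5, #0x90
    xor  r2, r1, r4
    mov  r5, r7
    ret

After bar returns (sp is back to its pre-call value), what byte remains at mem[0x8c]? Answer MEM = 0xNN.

MEM = 0x64

prologue: push r2 → mem[0x8c]=0x64, sp=0x8c
body[0] add  r3, r7, r4 → r3=0x6d
body[1] mov  r5, #0x90 → r5=0x90
body[2] xor  r2, r1, r4 → r2=0xf0
body[3] mov  r5, r7 → r5=0x55
epilogue: pop r2=0x64, sp=0x8d
prologue pushed ['r2'] at ['0x8c']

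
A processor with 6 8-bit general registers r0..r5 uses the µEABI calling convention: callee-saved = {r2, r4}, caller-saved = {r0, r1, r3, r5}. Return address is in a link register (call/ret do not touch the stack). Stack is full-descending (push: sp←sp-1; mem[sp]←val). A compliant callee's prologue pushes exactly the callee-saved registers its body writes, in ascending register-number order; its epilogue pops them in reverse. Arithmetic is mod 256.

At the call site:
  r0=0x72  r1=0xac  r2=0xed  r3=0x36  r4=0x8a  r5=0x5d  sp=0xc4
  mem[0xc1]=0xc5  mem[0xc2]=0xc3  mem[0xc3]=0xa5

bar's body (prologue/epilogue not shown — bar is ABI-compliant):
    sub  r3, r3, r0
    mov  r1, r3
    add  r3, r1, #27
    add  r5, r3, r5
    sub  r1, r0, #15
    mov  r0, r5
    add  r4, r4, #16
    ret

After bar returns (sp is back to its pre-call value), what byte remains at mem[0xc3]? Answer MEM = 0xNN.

prologue: push r4 → mem[0xc3]=0x8a, sp=0xc3
body[0] sub  r3, r3, r0 → r3=0xc4
body[1] mov  r1, r3 → r1=0xc4
body[2] add  r3, r1, #27 → r3=0xdf
body[3] add  r5, r3, r5 → r5=0x3c
body[4] sub  r1, r0, #15 → r1=0x63
body[5] mov  r0, r5 → r0=0x3c
body[6] add  r4, r4, #16 → r4=0x9a
epilogue: pop r4=0x8a, sp=0xc4
prologue pushed ['r4'] at ['0xc3']

MEM = 0x8a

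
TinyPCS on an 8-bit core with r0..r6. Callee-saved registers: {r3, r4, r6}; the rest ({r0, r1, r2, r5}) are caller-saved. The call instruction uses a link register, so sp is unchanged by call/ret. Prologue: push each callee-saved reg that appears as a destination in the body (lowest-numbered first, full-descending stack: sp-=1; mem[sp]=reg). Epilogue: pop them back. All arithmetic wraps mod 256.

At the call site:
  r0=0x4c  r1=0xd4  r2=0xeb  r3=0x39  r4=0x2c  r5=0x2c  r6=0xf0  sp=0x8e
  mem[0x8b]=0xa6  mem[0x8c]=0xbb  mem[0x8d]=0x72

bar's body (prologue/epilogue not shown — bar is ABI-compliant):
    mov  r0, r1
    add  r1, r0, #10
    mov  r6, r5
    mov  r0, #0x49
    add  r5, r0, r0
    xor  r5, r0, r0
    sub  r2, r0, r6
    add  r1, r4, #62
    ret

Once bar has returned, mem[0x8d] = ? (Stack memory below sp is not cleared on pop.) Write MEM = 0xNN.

MEM = 0xf0

prologue: push r6 -> mem[0x8d]=0xf0, sp=0x8d
body[0] mov  r0, r1 -> r0=0xd4
body[1] add  r1, r0, #10 -> r1=0xde
body[2] mov  r6, r5 -> r6=0x2c
body[3] mov  r0, #0x49 -> r0=0x49
body[4] add  r5, r0, r0 -> r5=0x92
body[5] xor  r5, r0, r0 -> r5=0x00
body[6] sub  r2, r0, r6 -> r2=0x1d
body[7] add  r1, r4, #62 -> r1=0x6a
epilogue: pop r6=0xf0, sp=0x8e
prologue pushed ['r6'] at ['0x8d']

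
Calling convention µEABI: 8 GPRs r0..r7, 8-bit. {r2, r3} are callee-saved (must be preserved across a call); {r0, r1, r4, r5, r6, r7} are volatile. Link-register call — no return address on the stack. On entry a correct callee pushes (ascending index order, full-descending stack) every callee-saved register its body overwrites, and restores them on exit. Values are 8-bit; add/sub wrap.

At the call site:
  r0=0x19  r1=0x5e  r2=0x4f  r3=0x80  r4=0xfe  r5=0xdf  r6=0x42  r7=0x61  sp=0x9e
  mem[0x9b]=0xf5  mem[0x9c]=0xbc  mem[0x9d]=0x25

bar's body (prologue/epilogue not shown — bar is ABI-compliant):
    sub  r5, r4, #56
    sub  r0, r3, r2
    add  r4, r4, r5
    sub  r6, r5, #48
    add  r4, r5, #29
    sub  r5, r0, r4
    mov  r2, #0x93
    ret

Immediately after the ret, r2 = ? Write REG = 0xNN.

REG = 0x4f

prologue: push r2 -> mem[0x9d]=0x4f, sp=0x9d
body[0] sub  r5, r4, #56 -> r5=0xc6
body[1] sub  r0, r3, r2 -> r0=0x31
body[2] add  r4, r4, r5 -> r4=0xc4
body[3] sub  r6, r5, #48 -> r6=0x96
body[4] add  r4, r5, #29 -> r4=0xe3
body[5] sub  r5, r0, r4 -> r5=0x4e
body[6] mov  r2, #0x93 -> r2=0x93
epilogue: pop r2=0x4f, sp=0x9e
r2 is callee-saved -> restored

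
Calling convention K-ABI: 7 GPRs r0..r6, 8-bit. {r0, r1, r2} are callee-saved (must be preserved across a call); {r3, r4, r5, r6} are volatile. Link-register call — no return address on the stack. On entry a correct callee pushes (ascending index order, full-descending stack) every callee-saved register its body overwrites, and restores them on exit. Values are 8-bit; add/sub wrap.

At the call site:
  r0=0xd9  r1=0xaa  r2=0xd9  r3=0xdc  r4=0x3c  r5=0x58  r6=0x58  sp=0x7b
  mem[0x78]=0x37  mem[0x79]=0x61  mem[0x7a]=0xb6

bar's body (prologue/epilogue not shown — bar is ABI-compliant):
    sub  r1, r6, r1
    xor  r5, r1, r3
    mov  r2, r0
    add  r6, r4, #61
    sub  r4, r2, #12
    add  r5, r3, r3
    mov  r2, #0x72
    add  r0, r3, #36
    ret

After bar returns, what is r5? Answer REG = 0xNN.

prologue: push r0 → mem[0x7a]=0xd9, sp=0x7a
prologue: push r1 → mem[0x79]=0xaa, sp=0x79
prologue: push r2 → mem[0x78]=0xd9, sp=0x78
body[0] sub  r1, r6, r1 → r1=0xae
body[1] xor  r5, r1, r3 → r5=0x72
body[2] mov  r2, r0 → r2=0xd9
body[3] add  r6, r4, #61 → r6=0x79
body[4] sub  r4, r2, #12 → r4=0xcd
body[5] add  r5, r3, r3 → r5=0xb8
body[6] mov  r2, #0x72 → r2=0x72
body[7] add  r0, r3, #36 → r0=0x00
epilogue: pop r2=0xd9, sp=0x79
epilogue: pop r1=0xaa, sp=0x7a
epilogue: pop r0=0xd9, sp=0x7b
r5 is caller-saved → body value

REG = 0xb8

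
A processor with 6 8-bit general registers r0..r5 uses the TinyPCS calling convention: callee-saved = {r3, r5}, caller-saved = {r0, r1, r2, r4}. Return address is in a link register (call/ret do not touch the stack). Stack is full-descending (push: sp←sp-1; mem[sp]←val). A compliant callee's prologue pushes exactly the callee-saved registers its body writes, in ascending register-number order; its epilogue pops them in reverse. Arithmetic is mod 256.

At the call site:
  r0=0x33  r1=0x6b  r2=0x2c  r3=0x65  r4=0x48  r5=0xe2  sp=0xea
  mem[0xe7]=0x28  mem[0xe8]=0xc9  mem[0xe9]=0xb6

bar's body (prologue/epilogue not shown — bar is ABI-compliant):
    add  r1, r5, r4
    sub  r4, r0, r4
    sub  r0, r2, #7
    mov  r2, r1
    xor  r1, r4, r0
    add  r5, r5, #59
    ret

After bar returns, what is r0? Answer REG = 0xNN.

REG = 0x25

prologue: push r5 -> mem[0xe9]=0xe2, sp=0xe9
body[0] add  r1, r5, r4 -> r1=0x2a
body[1] sub  r4, r0, r4 -> r4=0xeb
body[2] sub  r0, r2, #7 -> r0=0x25
body[3] mov  r2, r1 -> r2=0x2a
body[4] xor  r1, r4, r0 -> r1=0xce
body[5] add  r5, r5, #59 -> r5=0x1d
epilogue: pop r5=0xe2, sp=0xea
r0 is caller-saved -> body value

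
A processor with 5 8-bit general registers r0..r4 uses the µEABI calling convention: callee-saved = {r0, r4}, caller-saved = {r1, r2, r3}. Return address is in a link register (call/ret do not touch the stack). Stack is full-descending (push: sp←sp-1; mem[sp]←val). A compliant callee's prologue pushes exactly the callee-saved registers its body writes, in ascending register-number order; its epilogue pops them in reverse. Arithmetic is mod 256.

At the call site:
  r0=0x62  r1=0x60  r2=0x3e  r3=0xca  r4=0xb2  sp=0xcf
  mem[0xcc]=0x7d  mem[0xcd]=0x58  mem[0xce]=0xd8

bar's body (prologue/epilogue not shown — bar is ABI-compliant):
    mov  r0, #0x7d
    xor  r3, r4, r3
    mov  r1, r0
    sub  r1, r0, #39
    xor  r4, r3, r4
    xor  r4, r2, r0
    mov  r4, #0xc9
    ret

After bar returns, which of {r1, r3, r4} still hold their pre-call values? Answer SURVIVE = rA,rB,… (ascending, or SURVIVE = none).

SURVIVE = r4

prologue: push r0 -> mem[0xce]=0x62, sp=0xce
prologue: push r4 -> mem[0xcd]=0xb2, sp=0xcd
body[0] mov  r0, #0x7d -> r0=0x7d
body[1] xor  r3, r4, r3 -> r3=0x78
body[2] mov  r1, r0 -> r1=0x7d
body[3] sub  r1, r0, #39 -> r1=0x56
body[4] xor  r4, r3, r4 -> r4=0xca
body[5] xor  r4, r2, r0 -> r4=0x43
body[6] mov  r4, #0xc9 -> r4=0xc9
epilogue: pop r4=0xb2, sp=0xce
epilogue: pop r0=0x62, sp=0xcf
r1: caller-saved, written=True
r3: caller-saved, written=True
r4: callee-saved, written=True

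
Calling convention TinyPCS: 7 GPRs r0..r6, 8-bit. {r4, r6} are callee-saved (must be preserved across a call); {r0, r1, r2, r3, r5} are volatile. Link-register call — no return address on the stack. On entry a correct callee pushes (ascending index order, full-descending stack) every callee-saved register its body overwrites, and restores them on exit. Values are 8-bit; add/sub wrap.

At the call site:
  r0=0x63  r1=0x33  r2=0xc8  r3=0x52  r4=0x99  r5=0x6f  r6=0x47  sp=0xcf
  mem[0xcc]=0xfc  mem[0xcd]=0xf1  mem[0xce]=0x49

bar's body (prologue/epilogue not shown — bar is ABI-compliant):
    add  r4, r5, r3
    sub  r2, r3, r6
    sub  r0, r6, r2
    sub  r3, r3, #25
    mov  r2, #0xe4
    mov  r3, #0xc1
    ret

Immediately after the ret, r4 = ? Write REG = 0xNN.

REG = 0x99

prologue: push r4 -> mem[0xce]=0x99, sp=0xce
body[0] add  r4, r5, r3 -> r4=0xc1
body[1] sub  r2, r3, r6 -> r2=0x0b
body[2] sub  r0, r6, r2 -> r0=0x3c
body[3] sub  r3, r3, #25 -> r3=0x39
body[4] mov  r2, #0xe4 -> r2=0xe4
body[5] mov  r3, #0xc1 -> r3=0xc1
epilogue: pop r4=0x99, sp=0xcf
r4 is callee-saved -> restored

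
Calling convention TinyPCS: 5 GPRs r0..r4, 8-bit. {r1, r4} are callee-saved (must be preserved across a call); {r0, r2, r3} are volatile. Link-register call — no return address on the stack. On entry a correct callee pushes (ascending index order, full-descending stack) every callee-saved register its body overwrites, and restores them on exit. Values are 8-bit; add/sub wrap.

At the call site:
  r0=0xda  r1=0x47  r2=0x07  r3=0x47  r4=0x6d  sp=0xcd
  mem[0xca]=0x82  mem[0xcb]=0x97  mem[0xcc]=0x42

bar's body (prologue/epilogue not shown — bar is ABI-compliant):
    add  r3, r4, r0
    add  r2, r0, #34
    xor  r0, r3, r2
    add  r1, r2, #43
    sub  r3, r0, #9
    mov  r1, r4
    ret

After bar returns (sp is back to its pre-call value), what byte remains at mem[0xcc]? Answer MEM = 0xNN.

MEM = 0x47

prologue: push r1 → mem[0xcc]=0x47, sp=0xcc
body[0] add  r3, r4, r0 → r3=0x47
body[1] add  r2, r0, #34 → r2=0xfc
body[2] xor  r0, r3, r2 → r0=0xbb
body[3] add  r1, r2, #43 → r1=0x27
body[4] sub  r3, r0, #9 → r3=0xb2
body[5] mov  r1, r4 → r1=0x6d
epilogue: pop r1=0x47, sp=0xcd
prologue pushed ['r1'] at ['0xcc']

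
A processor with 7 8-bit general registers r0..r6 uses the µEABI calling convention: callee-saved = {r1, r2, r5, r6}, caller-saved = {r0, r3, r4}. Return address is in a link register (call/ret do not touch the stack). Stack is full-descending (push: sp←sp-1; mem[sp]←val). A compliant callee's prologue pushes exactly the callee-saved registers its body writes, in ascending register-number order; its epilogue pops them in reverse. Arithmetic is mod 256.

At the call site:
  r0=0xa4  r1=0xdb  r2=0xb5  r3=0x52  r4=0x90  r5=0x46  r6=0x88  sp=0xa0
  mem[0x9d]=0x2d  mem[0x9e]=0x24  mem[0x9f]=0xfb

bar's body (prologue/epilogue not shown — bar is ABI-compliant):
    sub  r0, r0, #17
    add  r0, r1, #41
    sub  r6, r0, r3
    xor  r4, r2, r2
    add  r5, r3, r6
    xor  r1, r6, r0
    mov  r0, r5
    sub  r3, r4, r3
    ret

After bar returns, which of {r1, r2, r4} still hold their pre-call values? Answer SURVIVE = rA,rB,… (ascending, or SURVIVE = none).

prologue: push r1 -> mem[0x9f]=0xdb, sp=0x9f
prologue: push r5 -> mem[0x9e]=0x46, sp=0x9e
prologue: push r6 -> mem[0x9d]=0x88, sp=0x9d
body[0] sub  r0, r0, #17 -> r0=0x93
body[1] add  r0, r1, #41 -> r0=0x04
body[2] sub  r6, r0, r3 -> r6=0xb2
body[3] xor  r4, r2, r2 -> r4=0x00
body[4] add  r5, r3, r6 -> r5=0x04
body[5] xor  r1, r6, r0 -> r1=0xb6
body[6] mov  r0, r5 -> r0=0x04
body[7] sub  r3, r4, r3 -> r3=0xae
epilogue: pop r6=0x88, sp=0x9e
epilogue: pop r5=0x46, sp=0x9f
epilogue: pop r1=0xdb, sp=0xa0
r1: callee-saved, written=True
r2: callee-saved, written=False
r4: caller-saved, written=True

SURVIVE = r1,r2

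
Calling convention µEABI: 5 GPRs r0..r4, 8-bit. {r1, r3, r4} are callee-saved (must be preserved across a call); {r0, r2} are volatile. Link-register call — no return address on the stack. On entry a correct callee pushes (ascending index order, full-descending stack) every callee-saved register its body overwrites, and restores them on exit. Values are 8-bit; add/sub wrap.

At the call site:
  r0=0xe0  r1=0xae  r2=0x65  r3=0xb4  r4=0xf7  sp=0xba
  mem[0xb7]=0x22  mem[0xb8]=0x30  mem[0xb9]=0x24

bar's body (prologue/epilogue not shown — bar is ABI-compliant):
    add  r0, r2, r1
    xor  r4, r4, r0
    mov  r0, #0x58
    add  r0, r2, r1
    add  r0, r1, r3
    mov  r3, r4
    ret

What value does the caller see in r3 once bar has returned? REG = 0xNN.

REG = 0xb4

prologue: push r3 -> mem[0xb9]=0xb4, sp=0xb9
prologue: push r4 -> mem[0xb8]=0xf7, sp=0xb8
body[0] add  r0, r2, r1 -> r0=0x13
body[1] xor  r4, r4, r0 -> r4=0xe4
body[2] mov  r0, #0x58 -> r0=0x58
body[3] add  r0, r2, r1 -> r0=0x13
body[4] add  r0, r1, r3 -> r0=0x62
body[5] mov  r3, r4 -> r3=0xe4
epilogue: pop r4=0xf7, sp=0xb9
epilogue: pop r3=0xb4, sp=0xba
r3 is callee-saved -> restored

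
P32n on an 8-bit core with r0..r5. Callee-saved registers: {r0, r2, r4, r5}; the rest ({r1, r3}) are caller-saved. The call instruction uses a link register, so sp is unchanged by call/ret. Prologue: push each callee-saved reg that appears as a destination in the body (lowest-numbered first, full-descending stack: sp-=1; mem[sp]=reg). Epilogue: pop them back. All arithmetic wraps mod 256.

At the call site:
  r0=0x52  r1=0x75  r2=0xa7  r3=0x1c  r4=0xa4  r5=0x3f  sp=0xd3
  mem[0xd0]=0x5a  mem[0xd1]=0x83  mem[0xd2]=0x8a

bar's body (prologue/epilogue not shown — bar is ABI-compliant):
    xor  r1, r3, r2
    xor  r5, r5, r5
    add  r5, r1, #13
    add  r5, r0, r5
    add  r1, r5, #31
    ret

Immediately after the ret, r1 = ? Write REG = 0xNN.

prologue: push r5 → mem[0xd2]=0x3f, sp=0xd2
body[0] xor  r1, r3, r2 → r1=0xbb
body[1] xor  r5, r5, r5 → r5=0x00
body[2] add  r5, r1, #13 → r5=0xc8
body[3] add  r5, r0, r5 → r5=0x1a
body[4] add  r1, r5, #31 → r1=0x39
epilogue: pop r5=0x3f, sp=0xd3
r1 is caller-saved → body value

REG = 0x39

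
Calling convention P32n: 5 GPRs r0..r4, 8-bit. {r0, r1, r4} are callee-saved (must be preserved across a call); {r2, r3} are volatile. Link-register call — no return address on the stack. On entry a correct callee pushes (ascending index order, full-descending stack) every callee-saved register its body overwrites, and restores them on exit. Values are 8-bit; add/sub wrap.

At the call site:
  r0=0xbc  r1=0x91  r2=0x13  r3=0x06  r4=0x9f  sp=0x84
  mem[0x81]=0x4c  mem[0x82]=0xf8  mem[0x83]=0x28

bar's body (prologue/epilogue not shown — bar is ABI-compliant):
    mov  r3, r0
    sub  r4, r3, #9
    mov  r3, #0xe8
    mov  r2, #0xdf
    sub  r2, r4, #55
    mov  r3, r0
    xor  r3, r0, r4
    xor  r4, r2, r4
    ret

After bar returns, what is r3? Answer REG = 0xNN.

REG = 0x0f

prologue: push r4 -> mem[0x83]=0x9f, sp=0x83
body[0] mov  r3, r0 -> r3=0xbc
body[1] sub  r4, r3, #9 -> r4=0xb3
body[2] mov  r3, #0xe8 -> r3=0xe8
body[3] mov  r2, #0xdf -> r2=0xdf
body[4] sub  r2, r4, #55 -> r2=0x7c
body[5] mov  r3, r0 -> r3=0xbc
body[6] xor  r3, r0, r4 -> r3=0x0f
body[7] xor  r4, r2, r4 -> r4=0xcf
epilogue: pop r4=0x9f, sp=0x84
r3 is caller-saved -> body value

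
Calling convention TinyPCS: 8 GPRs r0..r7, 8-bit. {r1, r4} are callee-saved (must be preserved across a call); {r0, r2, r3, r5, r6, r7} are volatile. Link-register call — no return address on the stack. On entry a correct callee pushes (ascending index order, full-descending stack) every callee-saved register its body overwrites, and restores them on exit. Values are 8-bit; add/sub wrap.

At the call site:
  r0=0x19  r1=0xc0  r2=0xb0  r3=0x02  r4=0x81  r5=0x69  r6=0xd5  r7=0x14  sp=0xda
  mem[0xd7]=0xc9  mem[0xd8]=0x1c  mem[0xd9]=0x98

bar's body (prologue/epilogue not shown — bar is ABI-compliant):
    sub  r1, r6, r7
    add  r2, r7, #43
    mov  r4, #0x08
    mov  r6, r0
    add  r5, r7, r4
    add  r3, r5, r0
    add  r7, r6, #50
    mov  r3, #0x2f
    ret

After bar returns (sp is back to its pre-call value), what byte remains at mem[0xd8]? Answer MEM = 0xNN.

MEM = 0x81

prologue: push r1 -> mem[0xd9]=0xc0, sp=0xd9
prologue: push r4 -> mem[0xd8]=0x81, sp=0xd8
body[0] sub  r1, r6, r7 -> r1=0xc1
body[1] add  r2, r7, #43 -> r2=0x3f
body[2] mov  r4, #0x08 -> r4=0x08
body[3] mov  r6, r0 -> r6=0x19
body[4] add  r5, r7, r4 -> r5=0x1c
body[5] add  r3, r5, r0 -> r3=0x35
body[6] add  r7, r6, #50 -> r7=0x4b
body[7] mov  r3, #0x2f -> r3=0x2f
epilogue: pop r4=0x81, sp=0xd9
epilogue: pop r1=0xc0, sp=0xda
prologue pushed ['r1', 'r4'] at ['0xd9', '0xd8']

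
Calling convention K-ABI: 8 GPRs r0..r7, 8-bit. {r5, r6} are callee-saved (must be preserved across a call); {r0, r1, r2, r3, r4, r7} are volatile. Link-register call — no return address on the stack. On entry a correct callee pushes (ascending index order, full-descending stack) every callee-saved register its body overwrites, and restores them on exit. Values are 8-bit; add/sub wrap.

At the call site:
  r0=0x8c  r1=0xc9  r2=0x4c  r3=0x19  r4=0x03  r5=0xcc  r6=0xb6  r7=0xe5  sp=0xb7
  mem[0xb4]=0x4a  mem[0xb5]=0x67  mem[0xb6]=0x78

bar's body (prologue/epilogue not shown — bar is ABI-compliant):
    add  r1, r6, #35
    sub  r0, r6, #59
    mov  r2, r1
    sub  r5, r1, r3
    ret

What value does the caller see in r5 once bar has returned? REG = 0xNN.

REG = 0xcc

prologue: push r5 -> mem[0xb6]=0xcc, sp=0xb6
body[0] add  r1, r6, #35 -> r1=0xd9
body[1] sub  r0, r6, #59 -> r0=0x7b
body[2] mov  r2, r1 -> r2=0xd9
body[3] sub  r5, r1, r3 -> r5=0xc0
epilogue: pop r5=0xcc, sp=0xb7
r5 is callee-saved -> restored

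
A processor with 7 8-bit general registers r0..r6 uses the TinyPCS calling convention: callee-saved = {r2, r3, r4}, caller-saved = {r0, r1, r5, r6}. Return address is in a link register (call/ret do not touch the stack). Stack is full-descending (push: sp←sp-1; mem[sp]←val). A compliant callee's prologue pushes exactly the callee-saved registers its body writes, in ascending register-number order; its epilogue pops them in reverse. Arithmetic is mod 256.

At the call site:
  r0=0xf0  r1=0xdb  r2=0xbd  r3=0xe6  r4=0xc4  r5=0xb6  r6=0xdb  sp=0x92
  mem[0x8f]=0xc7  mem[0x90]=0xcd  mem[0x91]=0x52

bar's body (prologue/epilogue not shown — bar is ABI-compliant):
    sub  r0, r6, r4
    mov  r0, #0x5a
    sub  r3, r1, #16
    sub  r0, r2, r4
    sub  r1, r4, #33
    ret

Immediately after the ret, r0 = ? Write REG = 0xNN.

REG = 0xf9

prologue: push r3 → mem[0x91]=0xe6, sp=0x91
body[0] sub  r0, r6, r4 → r0=0x17
body[1] mov  r0, #0x5a → r0=0x5a
body[2] sub  r3, r1, #16 → r3=0xcb
body[3] sub  r0, r2, r4 → r0=0xf9
body[4] sub  r1, r4, #33 → r1=0xa3
epilogue: pop r3=0xe6, sp=0x92
r0 is caller-saved → body value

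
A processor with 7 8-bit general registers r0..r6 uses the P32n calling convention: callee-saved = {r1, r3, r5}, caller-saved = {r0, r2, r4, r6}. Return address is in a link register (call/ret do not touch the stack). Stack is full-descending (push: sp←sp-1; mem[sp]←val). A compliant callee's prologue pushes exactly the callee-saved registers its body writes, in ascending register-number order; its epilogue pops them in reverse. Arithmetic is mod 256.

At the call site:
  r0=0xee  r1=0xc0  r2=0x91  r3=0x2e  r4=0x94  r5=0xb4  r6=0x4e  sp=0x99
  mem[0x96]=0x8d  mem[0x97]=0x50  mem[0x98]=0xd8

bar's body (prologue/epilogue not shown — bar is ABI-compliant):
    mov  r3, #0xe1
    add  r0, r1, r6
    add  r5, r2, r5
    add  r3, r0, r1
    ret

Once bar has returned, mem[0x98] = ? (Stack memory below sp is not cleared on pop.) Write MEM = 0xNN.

MEM = 0x2e

prologue: push r3 → mem[0x98]=0x2e, sp=0x98
prologue: push r5 → mem[0x97]=0xb4, sp=0x97
body[0] mov  r3, #0xe1 → r3=0xe1
body[1] add  r0, r1, r6 → r0=0x0e
body[2] add  r5, r2, r5 → r5=0x45
body[3] add  r3, r0, r1 → r3=0xce
epilogue: pop r5=0xb4, sp=0x98
epilogue: pop r3=0x2e, sp=0x99
prologue pushed ['r3', 'r5'] at ['0x98', '0x97']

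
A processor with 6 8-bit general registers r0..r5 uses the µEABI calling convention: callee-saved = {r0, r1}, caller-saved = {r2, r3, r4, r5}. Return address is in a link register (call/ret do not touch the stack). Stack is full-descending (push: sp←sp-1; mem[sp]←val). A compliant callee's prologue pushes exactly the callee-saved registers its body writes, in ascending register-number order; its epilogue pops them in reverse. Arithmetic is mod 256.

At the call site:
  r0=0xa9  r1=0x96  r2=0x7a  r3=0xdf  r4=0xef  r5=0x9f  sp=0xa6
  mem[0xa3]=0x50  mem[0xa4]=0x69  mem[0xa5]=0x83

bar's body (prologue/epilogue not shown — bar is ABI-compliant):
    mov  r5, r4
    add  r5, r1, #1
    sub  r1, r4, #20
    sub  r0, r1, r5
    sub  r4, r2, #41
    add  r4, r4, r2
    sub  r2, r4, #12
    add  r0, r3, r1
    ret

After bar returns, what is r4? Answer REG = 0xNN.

prologue: push r0 -> mem[0xa5]=0xa9, sp=0xa5
prologue: push r1 -> mem[0xa4]=0x96, sp=0xa4
body[0] mov  r5, r4 -> r5=0xef
body[1] add  r5, r1, #1 -> r5=0x97
body[2] sub  r1, r4, #20 -> r1=0xdb
body[3] sub  r0, r1, r5 -> r0=0x44
body[4] sub  r4, r2, #41 -> r4=0x51
body[5] add  r4, r4, r2 -> r4=0xcb
body[6] sub  r2, r4, #12 -> r2=0xbf
body[7] add  r0, r3, r1 -> r0=0xba
epilogue: pop r1=0x96, sp=0xa5
epilogue: pop r0=0xa9, sp=0xa6
r4 is caller-saved -> body value

REG = 0xcb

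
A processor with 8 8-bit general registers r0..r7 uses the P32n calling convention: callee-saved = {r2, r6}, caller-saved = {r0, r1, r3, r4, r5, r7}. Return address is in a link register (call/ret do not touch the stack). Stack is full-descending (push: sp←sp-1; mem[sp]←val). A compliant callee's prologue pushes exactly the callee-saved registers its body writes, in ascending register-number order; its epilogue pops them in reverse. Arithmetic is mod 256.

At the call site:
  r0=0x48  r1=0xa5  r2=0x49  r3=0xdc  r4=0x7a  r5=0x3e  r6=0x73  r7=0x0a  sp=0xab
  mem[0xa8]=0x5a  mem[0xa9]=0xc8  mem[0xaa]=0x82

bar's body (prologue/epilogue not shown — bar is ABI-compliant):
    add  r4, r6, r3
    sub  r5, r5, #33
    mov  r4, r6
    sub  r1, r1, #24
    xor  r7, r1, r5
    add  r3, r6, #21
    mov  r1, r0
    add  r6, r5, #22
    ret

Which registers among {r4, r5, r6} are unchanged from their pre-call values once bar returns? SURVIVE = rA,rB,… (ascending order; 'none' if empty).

SURVIVE = r6

prologue: push r6 -> mem[0xaa]=0x73, sp=0xaa
body[0] add  r4, r6, r3 -> r4=0x4f
body[1] sub  r5, r5, #33 -> r5=0x1d
body[2] mov  r4, r6 -> r4=0x73
body[3] sub  r1, r1, #24 -> r1=0x8d
body[4] xor  r7, r1, r5 -> r7=0x90
body[5] add  r3, r6, #21 -> r3=0x88
body[6] mov  r1, r0 -> r1=0x48
body[7] add  r6, r5, #22 -> r6=0x33
epilogue: pop r6=0x73, sp=0xab
r4: caller-saved, written=True
r5: caller-saved, written=True
r6: callee-saved, written=True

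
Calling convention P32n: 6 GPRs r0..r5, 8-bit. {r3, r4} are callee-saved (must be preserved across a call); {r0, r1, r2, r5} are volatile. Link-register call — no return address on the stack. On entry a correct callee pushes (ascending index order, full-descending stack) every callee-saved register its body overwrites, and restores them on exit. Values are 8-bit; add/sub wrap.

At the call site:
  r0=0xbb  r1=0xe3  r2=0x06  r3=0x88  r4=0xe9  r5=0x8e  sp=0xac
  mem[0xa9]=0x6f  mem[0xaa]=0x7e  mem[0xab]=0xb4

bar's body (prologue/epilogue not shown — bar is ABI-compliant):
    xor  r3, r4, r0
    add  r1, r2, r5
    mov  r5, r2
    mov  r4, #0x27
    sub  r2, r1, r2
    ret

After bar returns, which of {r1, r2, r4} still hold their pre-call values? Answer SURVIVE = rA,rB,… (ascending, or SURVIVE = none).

prologue: push r3 -> mem[0xab]=0x88, sp=0xab
prologue: push r4 -> mem[0xaa]=0xe9, sp=0xaa
body[0] xor  r3, r4, r0 -> r3=0x52
body[1] add  r1, r2, r5 -> r1=0x94
body[2] mov  r5, r2 -> r5=0x06
body[3] mov  r4, #0x27 -> r4=0x27
body[4] sub  r2, r1, r2 -> r2=0x8e
epilogue: pop r4=0xe9, sp=0xab
epilogue: pop r3=0x88, sp=0xac
r1: caller-saved, written=True
r2: caller-saved, written=True
r4: callee-saved, written=True

SURVIVE = r4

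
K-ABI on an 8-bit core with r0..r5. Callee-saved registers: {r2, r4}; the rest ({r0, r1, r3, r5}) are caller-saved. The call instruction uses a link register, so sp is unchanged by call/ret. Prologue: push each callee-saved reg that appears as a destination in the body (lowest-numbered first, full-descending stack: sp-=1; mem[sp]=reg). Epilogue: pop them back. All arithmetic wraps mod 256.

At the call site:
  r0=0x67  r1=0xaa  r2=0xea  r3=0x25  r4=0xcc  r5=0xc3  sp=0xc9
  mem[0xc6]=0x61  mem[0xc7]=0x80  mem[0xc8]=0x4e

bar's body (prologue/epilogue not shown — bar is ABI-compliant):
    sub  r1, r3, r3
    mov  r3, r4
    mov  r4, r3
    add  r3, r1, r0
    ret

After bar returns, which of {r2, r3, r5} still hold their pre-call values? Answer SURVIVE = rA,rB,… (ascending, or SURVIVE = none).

prologue: push r4 → mem[0xc8]=0xcc, sp=0xc8
body[0] sub  r1, r3, r3 → r1=0x00
body[1] mov  r3, r4 → r3=0xcc
body[2] mov  r4, r3 → r4=0xcc
body[3] add  r3, r1, r0 → r3=0x67
epilogue: pop r4=0xcc, sp=0xc9
r2: callee-saved, written=False
r3: caller-saved, written=True
r5: caller-saved, written=False

SURVIVE = r2,r5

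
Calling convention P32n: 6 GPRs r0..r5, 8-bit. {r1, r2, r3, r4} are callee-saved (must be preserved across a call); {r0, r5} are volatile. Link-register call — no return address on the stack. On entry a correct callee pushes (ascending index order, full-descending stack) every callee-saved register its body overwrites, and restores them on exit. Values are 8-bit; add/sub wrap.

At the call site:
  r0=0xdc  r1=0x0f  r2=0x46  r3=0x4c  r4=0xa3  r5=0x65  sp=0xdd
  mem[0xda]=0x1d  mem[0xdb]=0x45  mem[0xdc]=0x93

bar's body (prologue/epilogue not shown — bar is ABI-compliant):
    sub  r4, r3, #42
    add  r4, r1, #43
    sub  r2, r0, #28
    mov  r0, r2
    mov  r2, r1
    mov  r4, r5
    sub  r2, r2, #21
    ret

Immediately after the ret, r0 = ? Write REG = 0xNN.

REG = 0xc0

prologue: push r2 → mem[0xdc]=0x46, sp=0xdc
prologue: push r4 → mem[0xdb]=0xa3, sp=0xdb
body[0] sub  r4, r3, #42 → r4=0x22
body[1] add  r4, r1, #43 → r4=0x3a
body[2] sub  r2, r0, #28 → r2=0xc0
body[3] mov  r0, r2 → r0=0xc0
body[4] mov  r2, r1 → r2=0x0f
body[5] mov  r4, r5 → r4=0x65
body[6] sub  r2, r2, #21 → r2=0xfa
epilogue: pop r4=0xa3, sp=0xdc
epilogue: pop r2=0x46, sp=0xdd
r0 is caller-saved → body value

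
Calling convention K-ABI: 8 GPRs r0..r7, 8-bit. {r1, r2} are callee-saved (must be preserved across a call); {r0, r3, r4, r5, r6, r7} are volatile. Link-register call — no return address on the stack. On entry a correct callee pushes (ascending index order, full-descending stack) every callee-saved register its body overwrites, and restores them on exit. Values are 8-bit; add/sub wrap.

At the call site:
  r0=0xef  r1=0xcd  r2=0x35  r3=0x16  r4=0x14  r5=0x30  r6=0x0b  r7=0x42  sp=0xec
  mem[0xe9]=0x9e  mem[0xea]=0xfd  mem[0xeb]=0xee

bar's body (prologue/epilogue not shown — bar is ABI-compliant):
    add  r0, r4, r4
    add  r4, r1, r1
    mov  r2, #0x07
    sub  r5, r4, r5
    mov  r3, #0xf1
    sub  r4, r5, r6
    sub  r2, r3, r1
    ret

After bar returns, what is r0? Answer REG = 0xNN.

REG = 0x28

prologue: push r2 -> mem[0xeb]=0x35, sp=0xeb
body[0] add  r0, r4, r4 -> r0=0x28
body[1] add  r4, r1, r1 -> r4=0x9a
body[2] mov  r2, #0x07 -> r2=0x07
body[3] sub  r5, r4, r5 -> r5=0x6a
body[4] mov  r3, #0xf1 -> r3=0xf1
body[5] sub  r4, r5, r6 -> r4=0x5f
body[6] sub  r2, r3, r1 -> r2=0x24
epilogue: pop r2=0x35, sp=0xec
r0 is caller-saved -> body value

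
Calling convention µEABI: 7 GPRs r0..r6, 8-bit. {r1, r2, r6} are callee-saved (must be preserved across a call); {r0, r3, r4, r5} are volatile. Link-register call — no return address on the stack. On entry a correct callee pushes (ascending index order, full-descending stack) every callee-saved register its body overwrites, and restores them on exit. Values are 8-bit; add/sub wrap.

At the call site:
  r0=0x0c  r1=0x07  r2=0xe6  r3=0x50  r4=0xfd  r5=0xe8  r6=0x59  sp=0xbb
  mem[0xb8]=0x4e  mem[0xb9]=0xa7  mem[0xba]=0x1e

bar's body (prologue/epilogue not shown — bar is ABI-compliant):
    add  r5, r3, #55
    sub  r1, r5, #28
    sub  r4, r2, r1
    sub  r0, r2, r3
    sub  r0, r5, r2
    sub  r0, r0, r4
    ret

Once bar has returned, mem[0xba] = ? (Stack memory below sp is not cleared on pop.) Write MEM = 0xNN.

MEM = 0x07

prologue: push r1 -> mem[0xba]=0x07, sp=0xba
body[0] add  r5, r3, #55 -> r5=0x87
body[1] sub  r1, r5, #28 -> r1=0x6b
body[2] sub  r4, r2, r1 -> r4=0x7b
body[3] sub  r0, r2, r3 -> r0=0x96
body[4] sub  r0, r5, r2 -> r0=0xa1
body[5] sub  r0, r0, r4 -> r0=0x26
epilogue: pop r1=0x07, sp=0xbb
prologue pushed ['r1'] at ['0xba']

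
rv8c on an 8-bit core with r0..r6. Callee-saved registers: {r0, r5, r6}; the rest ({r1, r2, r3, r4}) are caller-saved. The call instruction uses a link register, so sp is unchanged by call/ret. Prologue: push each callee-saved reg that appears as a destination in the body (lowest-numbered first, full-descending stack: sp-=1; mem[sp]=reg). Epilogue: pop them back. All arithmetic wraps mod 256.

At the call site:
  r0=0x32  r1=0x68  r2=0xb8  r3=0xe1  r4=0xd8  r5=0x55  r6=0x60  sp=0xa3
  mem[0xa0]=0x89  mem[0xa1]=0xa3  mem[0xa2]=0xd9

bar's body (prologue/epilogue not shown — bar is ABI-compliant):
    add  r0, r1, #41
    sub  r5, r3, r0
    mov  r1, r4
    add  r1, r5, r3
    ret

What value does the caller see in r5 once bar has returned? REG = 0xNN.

prologue: push r0 -> mem[0xa2]=0x32, sp=0xa2
prologue: push r5 -> mem[0xa1]=0x55, sp=0xa1
body[0] add  r0, r1, #41 -> r0=0x91
body[1] sub  r5, r3, r0 -> r5=0x50
body[2] mov  r1, r4 -> r1=0xd8
body[3] add  r1, r5, r3 -> r1=0x31
epilogue: pop r5=0x55, sp=0xa2
epilogue: pop r0=0x32, sp=0xa3
r5 is callee-saved -> restored

REG = 0x55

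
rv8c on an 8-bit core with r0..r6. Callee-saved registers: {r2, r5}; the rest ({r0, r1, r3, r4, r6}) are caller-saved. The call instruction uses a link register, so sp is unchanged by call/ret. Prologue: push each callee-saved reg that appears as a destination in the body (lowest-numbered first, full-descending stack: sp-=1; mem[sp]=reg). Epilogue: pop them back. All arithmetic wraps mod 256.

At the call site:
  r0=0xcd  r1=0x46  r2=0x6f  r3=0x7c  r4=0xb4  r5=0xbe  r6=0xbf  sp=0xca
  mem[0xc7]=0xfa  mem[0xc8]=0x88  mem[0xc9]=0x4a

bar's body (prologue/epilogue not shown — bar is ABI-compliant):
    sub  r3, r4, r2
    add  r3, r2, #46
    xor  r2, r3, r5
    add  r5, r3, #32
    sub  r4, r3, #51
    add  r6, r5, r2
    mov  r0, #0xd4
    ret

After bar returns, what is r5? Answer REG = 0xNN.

REG = 0xbe

prologue: push r2 -> mem[0xc9]=0x6f, sp=0xc9
prologue: push r5 -> mem[0xc8]=0xbe, sp=0xc8
body[0] sub  r3, r4, r2 -> r3=0x45
body[1] add  r3, r2, #46 -> r3=0x9d
body[2] xor  r2, r3, r5 -> r2=0x23
body[3] add  r5, r3, #32 -> r5=0xbd
body[4] sub  r4, r3, #51 -> r4=0x6a
body[5] add  r6, r5, r2 -> r6=0xe0
body[6] mov  r0, #0xd4 -> r0=0xd4
epilogue: pop r5=0xbe, sp=0xc9
epilogue: pop r2=0x6f, sp=0xca
r5 is callee-saved -> restored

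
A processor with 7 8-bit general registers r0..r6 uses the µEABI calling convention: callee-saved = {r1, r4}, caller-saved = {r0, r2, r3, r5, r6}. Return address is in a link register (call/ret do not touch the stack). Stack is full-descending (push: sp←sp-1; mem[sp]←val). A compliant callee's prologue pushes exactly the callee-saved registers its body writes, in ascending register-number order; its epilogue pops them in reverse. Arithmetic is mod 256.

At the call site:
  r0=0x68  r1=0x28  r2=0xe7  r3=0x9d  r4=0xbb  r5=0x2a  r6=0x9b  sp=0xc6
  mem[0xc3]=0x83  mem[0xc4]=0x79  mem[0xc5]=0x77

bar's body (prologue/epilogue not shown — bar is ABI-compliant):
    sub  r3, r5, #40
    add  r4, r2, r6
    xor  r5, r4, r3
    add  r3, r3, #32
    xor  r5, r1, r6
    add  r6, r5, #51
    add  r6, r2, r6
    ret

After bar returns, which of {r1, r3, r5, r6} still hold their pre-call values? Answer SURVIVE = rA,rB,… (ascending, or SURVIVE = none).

SURVIVE = r1

prologue: push r4 -> mem[0xc5]=0xbb, sp=0xc5
body[0] sub  r3, r5, #40 -> r3=0x02
body[1] add  r4, r2, r6 -> r4=0x82
body[2] xor  r5, r4, r3 -> r5=0x80
body[3] add  r3, r3, #32 -> r3=0x22
body[4] xor  r5, r1, r6 -> r5=0xb3
body[5] add  r6, r5, #51 -> r6=0xe6
body[6] add  r6, r2, r6 -> r6=0xcd
epilogue: pop r4=0xbb, sp=0xc6
r1: callee-saved, written=False
r3: caller-saved, written=True
r5: caller-saved, written=True
r6: caller-saved, written=True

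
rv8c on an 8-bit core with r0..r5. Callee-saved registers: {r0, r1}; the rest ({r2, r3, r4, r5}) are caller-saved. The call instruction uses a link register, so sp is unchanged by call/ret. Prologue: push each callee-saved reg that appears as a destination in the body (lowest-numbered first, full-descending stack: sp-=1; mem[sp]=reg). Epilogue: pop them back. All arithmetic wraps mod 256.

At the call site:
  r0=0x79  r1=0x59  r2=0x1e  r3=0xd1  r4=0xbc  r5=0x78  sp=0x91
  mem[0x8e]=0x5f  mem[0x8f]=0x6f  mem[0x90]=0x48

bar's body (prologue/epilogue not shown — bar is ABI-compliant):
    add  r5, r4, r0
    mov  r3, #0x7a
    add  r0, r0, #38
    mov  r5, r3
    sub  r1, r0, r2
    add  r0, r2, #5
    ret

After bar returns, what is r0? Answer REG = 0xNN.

REG = 0x79

prologue: push r0 → mem[0x90]=0x79, sp=0x90
prologue: push r1 → mem[0x8f]=0x59, sp=0x8f
body[0] add  r5, r4, r0 → r5=0x35
body[1] mov  r3, #0x7a → r3=0x7a
body[2] add  r0, r0, #38 → r0=0x9f
body[3] mov  r5, r3 → r5=0x7a
body[4] sub  r1, r0, r2 → r1=0x81
body[5] add  r0, r2, #5 → r0=0x23
epilogue: pop r1=0x59, sp=0x90
epilogue: pop r0=0x79, sp=0x91
r0 is callee-saved → restored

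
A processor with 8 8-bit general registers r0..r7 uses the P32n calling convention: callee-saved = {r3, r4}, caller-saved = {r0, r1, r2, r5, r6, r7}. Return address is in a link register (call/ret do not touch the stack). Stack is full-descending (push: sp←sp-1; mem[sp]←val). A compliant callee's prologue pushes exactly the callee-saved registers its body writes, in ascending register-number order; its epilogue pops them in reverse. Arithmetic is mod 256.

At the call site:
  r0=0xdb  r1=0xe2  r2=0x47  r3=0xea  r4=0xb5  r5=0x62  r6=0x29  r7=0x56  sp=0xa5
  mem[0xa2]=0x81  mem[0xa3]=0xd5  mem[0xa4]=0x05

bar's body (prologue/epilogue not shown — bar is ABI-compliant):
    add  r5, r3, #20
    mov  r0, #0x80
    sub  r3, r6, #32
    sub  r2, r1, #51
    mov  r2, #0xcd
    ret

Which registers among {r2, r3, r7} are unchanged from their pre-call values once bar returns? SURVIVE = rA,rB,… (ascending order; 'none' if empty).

prologue: push r3 → mem[0xa4]=0xea, sp=0xa4
body[0] add  r5, r3, #20 → r5=0xfe
body[1] mov  r0, #0x80 → r0=0x80
body[2] sub  r3, r6, #32 → r3=0x09
body[3] sub  r2, r1, #51 → r2=0xaf
body[4] mov  r2, #0xcd → r2=0xcd
epilogue: pop r3=0xea, sp=0xa5
r2: caller-saved, written=True
r3: callee-saved, written=True
r7: caller-saved, written=False

SURVIVE = r3,r7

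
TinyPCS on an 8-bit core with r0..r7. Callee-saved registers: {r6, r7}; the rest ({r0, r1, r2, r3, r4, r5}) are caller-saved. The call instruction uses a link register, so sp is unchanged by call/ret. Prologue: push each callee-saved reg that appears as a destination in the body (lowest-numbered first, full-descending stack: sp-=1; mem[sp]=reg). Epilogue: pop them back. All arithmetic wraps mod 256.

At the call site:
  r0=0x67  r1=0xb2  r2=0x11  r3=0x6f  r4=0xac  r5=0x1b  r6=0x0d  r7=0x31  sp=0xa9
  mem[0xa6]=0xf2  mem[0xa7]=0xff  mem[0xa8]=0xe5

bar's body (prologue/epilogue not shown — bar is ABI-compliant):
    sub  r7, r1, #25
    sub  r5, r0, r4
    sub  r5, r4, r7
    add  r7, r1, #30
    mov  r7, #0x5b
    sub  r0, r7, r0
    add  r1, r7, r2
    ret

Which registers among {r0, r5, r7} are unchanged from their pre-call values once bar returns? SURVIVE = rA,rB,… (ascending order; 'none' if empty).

prologue: push r7 -> mem[0xa8]=0x31, sp=0xa8
body[0] sub  r7, r1, #25 -> r7=0x99
body[1] sub  r5, r0, r4 -> r5=0xbb
body[2] sub  r5, r4, r7 -> r5=0x13
body[3] add  r7, r1, #30 -> r7=0xd0
body[4] mov  r7, #0x5b -> r7=0x5b
body[5] sub  r0, r7, r0 -> r0=0xf4
body[6] add  r1, r7, r2 -> r1=0x6c
epilogue: pop r7=0x31, sp=0xa9
r0: caller-saved, written=True
r5: caller-saved, written=True
r7: callee-saved, written=True

SURVIVE = r7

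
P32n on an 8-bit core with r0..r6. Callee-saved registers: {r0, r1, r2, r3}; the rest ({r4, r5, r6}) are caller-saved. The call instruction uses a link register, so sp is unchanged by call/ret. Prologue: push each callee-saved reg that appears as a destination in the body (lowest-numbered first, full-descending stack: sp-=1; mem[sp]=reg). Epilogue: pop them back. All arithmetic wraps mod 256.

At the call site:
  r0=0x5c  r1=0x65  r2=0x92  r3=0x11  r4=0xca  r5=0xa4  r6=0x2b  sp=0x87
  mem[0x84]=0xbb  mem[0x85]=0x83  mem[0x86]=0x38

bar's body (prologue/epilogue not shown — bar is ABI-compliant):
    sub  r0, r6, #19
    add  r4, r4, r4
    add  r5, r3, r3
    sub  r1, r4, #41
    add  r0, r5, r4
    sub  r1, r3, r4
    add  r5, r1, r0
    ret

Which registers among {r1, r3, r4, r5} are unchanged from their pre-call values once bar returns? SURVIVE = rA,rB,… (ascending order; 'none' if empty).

SURVIVE = r1,r3

prologue: push r0 → mem[0x86]=0x5c, sp=0x86
prologue: push r1 → mem[0x85]=0x65, sp=0x85
body[0] sub  r0, r6, #19 → r0=0x18
body[1] add  r4, r4, r4 → r4=0x94
body[2] add  r5, r3, r3 → r5=0x22
body[3] sub  r1, r4, #41 → r1=0x6b
body[4] add  r0, r5, r4 → r0=0xb6
body[5] sub  r1, r3, r4 → r1=0x7d
body[6] add  r5, r1, r0 → r5=0x33
epilogue: pop r1=0x65, sp=0x86
epilogue: pop r0=0x5c, sp=0x87
r1: callee-saved, written=True
r3: callee-saved, written=False
r4: caller-saved, written=True
r5: caller-saved, written=True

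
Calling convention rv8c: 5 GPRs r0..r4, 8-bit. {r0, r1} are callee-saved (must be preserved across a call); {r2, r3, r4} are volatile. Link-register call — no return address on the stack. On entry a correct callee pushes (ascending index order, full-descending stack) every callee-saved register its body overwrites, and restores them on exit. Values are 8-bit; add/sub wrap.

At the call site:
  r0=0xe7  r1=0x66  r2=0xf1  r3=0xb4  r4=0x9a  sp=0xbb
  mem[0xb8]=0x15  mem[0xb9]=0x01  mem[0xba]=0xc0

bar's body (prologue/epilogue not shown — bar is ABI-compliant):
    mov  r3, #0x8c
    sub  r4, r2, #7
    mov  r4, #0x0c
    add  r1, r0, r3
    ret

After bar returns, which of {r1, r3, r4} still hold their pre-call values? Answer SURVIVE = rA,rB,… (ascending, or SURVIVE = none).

prologue: push r1 -> mem[0xba]=0x66, sp=0xba
body[0] mov  r3, #0x8c -> r3=0x8c
body[1] sub  r4, r2, #7 -> r4=0xea
body[2] mov  r4, #0x0c -> r4=0x0c
body[3] add  r1, r0, r3 -> r1=0x73
epilogue: pop r1=0x66, sp=0xbb
r1: callee-saved, written=True
r3: caller-saved, written=True
r4: caller-saved, written=True

SURVIVE = r1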